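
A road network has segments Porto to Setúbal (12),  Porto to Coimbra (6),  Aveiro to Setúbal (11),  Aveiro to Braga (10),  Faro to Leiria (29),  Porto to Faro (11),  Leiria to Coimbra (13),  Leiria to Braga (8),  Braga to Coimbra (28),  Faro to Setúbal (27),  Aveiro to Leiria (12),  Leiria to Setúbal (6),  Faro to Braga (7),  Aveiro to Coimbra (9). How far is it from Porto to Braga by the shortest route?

A few of the Porto→Braga routes:
Porto-Setúbal-Aveiro-Braga: 12 + 11 + 10 = 33
Porto-Setúbal-Leiria-Braga: 12 + 6 + 8 = 26
Porto-Coimbra-Braga: 6 + 28 = 34
Porto-Faro-Braga: 11 + 7 = 18
Porto-Coimbra-Aveiro-Braga: 6 + 9 + 10 = 25
Porto-Coimbra-Leiria-Braga: 6 + 13 + 8 = 27
Best route has total 18 km.

18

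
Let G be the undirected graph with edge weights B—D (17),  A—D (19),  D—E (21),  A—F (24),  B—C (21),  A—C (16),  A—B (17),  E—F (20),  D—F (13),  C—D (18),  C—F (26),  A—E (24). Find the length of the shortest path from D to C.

18

Some routes from D to C:
D→A→C: 19 + 16 = 35
D→B→C: 17 + 21 = 38
D→C: 18
Best route has total 18.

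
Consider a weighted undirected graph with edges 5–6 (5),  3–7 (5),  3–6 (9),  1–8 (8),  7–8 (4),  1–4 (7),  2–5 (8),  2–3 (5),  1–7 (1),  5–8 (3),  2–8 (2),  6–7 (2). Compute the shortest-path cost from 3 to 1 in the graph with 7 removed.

Checking several routes:
3 → 6 → 5 → 8 → 1: 9 + 5 + 3 + 8 = 25
3 → 2 → 5 → 8 → 1: 5 + 8 + 3 + 8 = 24
3 → 2 → 8 → 1: 5 + 2 + 8 = 15
Shortest: 15.

15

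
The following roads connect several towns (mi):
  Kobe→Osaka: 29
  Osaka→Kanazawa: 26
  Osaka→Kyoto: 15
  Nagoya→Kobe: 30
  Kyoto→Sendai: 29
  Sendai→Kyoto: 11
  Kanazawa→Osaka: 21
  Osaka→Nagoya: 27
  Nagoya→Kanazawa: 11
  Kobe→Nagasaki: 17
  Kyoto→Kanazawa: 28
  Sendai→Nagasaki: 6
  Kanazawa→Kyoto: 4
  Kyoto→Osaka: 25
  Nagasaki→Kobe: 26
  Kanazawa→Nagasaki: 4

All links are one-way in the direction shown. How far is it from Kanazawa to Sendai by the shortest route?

Routes from Kanazawa to Sendai:
Kanazawa -> Nagasaki -> Kobe -> Osaka -> Kyoto -> Sendai: 4 + 26 + 29 + 15 + 29 = 103
Kanazawa -> Kyoto -> Sendai: 4 + 29 = 33
Kanazawa -> Osaka -> Kyoto -> Sendai: 21 + 15 + 29 = 65
Best route has total 33 mi.

33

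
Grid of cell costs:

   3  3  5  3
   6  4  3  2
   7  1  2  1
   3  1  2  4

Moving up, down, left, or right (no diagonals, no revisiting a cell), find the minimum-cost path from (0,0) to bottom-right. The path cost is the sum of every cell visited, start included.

One optimal route is (0,0) -> (0,1) -> (1,1) -> (2,1) -> (2,2) -> (2,3) -> (3,3).
Its cost is 3 + 3 + 4 + 1 + 2 + 1 + 4 = 18.

18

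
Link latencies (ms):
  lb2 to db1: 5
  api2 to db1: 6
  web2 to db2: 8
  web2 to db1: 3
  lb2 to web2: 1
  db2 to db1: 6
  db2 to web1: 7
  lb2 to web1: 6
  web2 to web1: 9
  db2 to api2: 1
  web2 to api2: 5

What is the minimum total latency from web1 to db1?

Comparing a few candidate routes:
web1 → db2 → db1: 7 + 6 = 13
web1 → lb2 → web2 → db1: 6 + 1 + 3 = 10
web1 → lb2 → db1: 6 + 5 = 11
web1 → web2 → db1: 9 + 3 = 12
web1 → db2 → api2 → db1: 7 + 1 + 6 = 14
The minimum is 10 ms.

10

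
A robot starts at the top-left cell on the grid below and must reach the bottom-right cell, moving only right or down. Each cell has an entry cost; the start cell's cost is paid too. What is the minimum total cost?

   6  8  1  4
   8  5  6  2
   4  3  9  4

25

Take r0c0 → r0c1 → r0c2 → r0c3 → r1c3 → r2c3 for a total of 6 + 8 + 1 + 4 + 2 + 4 = 25.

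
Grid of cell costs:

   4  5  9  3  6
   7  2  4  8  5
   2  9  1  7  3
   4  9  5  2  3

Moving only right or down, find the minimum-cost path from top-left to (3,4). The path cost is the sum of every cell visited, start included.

26

Take r0c0 → r0c1 → r1c1 → r1c2 → r2c2 → r3c2 → r3c3 → r3c4 for a total of 4 + 5 + 2 + 4 + 1 + 5 + 2 + 3 = 26.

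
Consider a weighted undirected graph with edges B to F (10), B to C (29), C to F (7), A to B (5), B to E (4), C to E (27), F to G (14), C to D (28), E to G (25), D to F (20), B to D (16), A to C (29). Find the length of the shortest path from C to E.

21

Comparing a few candidate routes:
C → F → B → E: 7 + 10 + 4 = 21
C → B → E: 29 + 4 = 33
C → E: 27
Best route has total 21.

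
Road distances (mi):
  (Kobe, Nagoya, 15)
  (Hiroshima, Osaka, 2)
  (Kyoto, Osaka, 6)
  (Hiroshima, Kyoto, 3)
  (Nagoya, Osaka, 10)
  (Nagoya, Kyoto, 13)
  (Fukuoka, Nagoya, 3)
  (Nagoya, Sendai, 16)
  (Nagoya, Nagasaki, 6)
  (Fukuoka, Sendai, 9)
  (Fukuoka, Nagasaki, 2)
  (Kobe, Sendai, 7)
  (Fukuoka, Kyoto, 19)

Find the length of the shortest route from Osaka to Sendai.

22

Some routes from Osaka to Sendai:
Osaka -> Nagoya -> Fukuoka -> Sendai: 10 + 3 + 9 = 22
Osaka -> Hiroshima -> Kyoto -> Nagoya -> Fukuoka -> Sendai: 2 + 3 + 13 + 3 + 9 = 30
Osaka -> Nagoya -> Sendai: 10 + 16 = 26
Osaka -> Nagoya -> Nagasaki -> Fukuoka -> Sendai: 10 + 6 + 2 + 9 = 27
Osaka -> Kyoto -> Nagoya -> Fukuoka -> Sendai: 6 + 13 + 3 + 9 = 31
The minimum is 22 mi.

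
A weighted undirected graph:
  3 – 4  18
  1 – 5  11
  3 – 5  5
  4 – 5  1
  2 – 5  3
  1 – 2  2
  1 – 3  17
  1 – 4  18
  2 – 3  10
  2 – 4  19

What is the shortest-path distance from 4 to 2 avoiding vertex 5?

19

Routes from 4 to 2 avoiding 5:
4 → 1 → 2: 18 + 2 = 20
4 → 2: 19
4 → 1 → 3 → 2: 18 + 17 + 10 = 45
4 → 3 → 1 → 2: 18 + 17 + 2 = 37
4 → 3 → 2: 18 + 10 = 28
Shortest: 19.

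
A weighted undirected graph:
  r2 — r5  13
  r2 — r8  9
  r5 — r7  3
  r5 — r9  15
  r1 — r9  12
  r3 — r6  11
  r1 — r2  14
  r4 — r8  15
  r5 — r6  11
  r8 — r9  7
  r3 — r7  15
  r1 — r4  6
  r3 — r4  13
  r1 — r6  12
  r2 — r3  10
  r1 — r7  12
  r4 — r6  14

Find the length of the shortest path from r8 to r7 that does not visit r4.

25

Comparing a few candidate routes:
r8 → r2 → r3 → r7: 9 + 10 + 15 = 34
r8 → r2 → r5 → r7: 9 + 13 + 3 = 25
r8 → r9 → r5 → r7: 7 + 15 + 3 = 25
r8 → r9 → r1 → r7: 7 + 12 + 12 = 31
r8 → r2 → r1 → r7: 9 + 14 + 12 = 35
r8 → r2 → r3 → r6 → r5 → r7: 9 + 10 + 11 + 11 + 3 = 44
The minimum is 25.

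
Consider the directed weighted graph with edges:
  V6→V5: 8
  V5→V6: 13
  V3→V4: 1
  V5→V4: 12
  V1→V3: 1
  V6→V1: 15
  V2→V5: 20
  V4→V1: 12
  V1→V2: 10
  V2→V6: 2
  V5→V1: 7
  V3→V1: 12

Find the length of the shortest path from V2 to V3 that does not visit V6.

28

Candidate routes:
V2 - V5 - V4 - V1 - V3: 20 + 12 + 12 + 1 = 45
V2 - V5 - V1 - V3: 20 + 7 + 1 = 28
Best route has total 28.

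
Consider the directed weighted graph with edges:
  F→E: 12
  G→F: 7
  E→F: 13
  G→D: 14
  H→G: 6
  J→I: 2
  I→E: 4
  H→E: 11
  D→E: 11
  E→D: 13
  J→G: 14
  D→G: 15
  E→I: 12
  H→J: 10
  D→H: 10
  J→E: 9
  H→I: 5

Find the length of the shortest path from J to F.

19

Checking several routes:
J - G - F: 14 + 7 = 21
J - I - E - D - G - F: 2 + 4 + 13 + 15 + 7 = 41
J - E - F: 9 + 13 = 22
J - I - E - D - H - G - F: 2 + 4 + 13 + 10 + 6 + 7 = 42
J - I - E - F: 2 + 4 + 13 = 19
Shortest: 19.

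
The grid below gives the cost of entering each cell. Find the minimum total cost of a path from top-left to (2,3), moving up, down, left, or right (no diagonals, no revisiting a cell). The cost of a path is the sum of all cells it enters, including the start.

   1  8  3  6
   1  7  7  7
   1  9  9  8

29

Cheapest: [0,0] -> [1,0] -> [2,0] -> [2,1] -> [2,2] -> [2,3]
  1 + 1 + 1 + 9 + 9 + 8 = 29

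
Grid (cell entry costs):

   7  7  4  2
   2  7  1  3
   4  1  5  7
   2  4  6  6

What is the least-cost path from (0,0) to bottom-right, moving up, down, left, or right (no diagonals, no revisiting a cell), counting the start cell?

30

Cheapest: [0,0] → [1,0] → [2,0] → [2,1] → [3,1] → [3,2] → [3,3]
  7 + 2 + 4 + 1 + 4 + 6 + 6 = 30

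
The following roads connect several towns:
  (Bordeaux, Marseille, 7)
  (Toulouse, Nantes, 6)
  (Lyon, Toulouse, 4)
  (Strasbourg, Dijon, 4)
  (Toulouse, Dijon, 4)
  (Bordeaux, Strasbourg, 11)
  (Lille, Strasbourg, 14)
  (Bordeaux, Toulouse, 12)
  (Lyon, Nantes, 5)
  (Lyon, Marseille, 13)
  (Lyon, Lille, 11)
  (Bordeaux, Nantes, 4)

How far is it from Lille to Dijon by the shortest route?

A few of the Lille→Dijon routes:
Lille → Lyon → Nantes → Bordeaux → Strasbourg → Dijon: 11 + 5 + 4 + 11 + 4 = 35
Lille → Strasbourg → Dijon: 14 + 4 = 18
Lille → Lyon → Nantes → Toulouse → Dijon: 11 + 5 + 6 + 4 = 26
Lille → Strasbourg → Bordeaux → Nantes → Toulouse → Dijon: 14 + 11 + 4 + 6 + 4 = 39
Lille → Lyon → Nantes → Bordeaux → Toulouse → Dijon: 11 + 5 + 4 + 12 + 4 = 36
Lille → Lyon → Toulouse → Dijon: 11 + 4 + 4 = 19
The minimum is 18.

18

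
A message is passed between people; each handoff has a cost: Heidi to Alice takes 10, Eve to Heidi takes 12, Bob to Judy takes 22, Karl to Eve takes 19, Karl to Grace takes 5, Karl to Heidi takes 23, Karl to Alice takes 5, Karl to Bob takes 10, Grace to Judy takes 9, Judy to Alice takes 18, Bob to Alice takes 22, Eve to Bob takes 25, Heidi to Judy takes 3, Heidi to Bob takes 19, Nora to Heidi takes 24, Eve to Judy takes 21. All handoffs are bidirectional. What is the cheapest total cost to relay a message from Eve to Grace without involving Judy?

Some routes from Eve to Grace avoiding Judy:
Eve - Bob - Karl - Grace: 25 + 10 + 5 = 40
Eve - Heidi - Karl - Grace: 12 + 23 + 5 = 40
Eve - Heidi - Alice - Karl - Grace: 12 + 10 + 5 + 5 = 32
Eve - Bob - Alice - Karl - Grace: 25 + 22 + 5 + 5 = 57
Eve - Karl - Grace: 19 + 5 = 24
Eve - Heidi - Bob - Karl - Grace: 12 + 19 + 10 + 5 = 46
Best route has total 24.

24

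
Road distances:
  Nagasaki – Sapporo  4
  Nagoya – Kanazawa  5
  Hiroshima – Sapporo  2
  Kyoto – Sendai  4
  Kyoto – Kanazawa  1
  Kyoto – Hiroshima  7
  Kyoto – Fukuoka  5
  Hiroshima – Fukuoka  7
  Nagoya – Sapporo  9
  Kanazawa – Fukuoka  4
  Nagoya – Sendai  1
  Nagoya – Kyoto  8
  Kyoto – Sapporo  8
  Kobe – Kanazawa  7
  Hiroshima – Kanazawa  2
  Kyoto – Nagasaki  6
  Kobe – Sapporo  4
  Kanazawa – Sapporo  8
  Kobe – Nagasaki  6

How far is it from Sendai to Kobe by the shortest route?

Comparing a few candidate routes:
Sendai - Nagoya - Kanazawa - Kobe: 1 + 5 + 7 = 13
Sendai - Kyoto - Kanazawa - Hiroshima - Sapporo - Kobe: 4 + 1 + 2 + 2 + 4 = 13
Sendai - Kyoto - Kanazawa - Kobe: 4 + 1 + 7 = 12
The minimum is 12.

12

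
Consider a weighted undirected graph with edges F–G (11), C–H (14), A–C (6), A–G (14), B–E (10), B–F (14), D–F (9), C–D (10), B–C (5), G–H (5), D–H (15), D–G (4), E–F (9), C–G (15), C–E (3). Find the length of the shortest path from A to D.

Comparing a few candidate routes:
A - C - D: 6 + 10 = 16
A - C - E - F - D: 6 + 3 + 9 + 9 = 27
A - C - E - F - G - D: 6 + 3 + 9 + 11 + 4 = 33
A - C - G - D: 6 + 15 + 4 = 25
A - C - H - G - D: 6 + 14 + 5 + 4 = 29
A - G - D: 14 + 4 = 18
The minimum is 16.

16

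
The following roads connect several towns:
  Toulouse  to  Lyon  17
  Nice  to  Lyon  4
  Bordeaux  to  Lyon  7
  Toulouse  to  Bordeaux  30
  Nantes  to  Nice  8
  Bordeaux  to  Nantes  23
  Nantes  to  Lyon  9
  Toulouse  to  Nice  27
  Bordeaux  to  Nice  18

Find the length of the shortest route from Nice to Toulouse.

Comparing a few candidate routes:
Nice → Toulouse: 27
Nice → Lyon → Toulouse: 4 + 17 = 21
Nice → Nantes → Lyon → Toulouse: 8 + 9 + 17 = 34
Nice → Bordeaux → Toulouse: 18 + 30 = 48
Nice → Lyon → Bordeaux → Toulouse: 4 + 7 + 30 = 41
Nice → Bordeaux → Lyon → Toulouse: 18 + 7 + 17 = 42
Shortest: 21.

21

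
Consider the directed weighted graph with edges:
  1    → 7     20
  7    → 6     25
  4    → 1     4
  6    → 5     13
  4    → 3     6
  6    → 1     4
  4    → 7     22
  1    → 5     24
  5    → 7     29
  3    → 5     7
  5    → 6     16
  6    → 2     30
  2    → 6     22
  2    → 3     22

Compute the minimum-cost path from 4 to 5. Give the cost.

Checking several routes:
4-3-5: 6 + 7 = 13
4-7-6-5: 22 + 25 + 13 = 60
4-1-7-6-5: 4 + 20 + 25 + 13 = 62
4-1-5: 4 + 24 = 28
Shortest: 13.

13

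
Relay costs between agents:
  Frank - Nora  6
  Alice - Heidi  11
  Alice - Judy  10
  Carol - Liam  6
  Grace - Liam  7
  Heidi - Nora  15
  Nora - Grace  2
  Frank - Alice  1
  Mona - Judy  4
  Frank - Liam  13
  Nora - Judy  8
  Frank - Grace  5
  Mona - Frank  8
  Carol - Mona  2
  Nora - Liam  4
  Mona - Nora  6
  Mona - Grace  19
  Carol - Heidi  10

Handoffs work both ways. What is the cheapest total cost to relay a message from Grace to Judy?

Some routes from Grace to Judy:
Grace -> Nora -> Judy: 2 + 8 = 10
Grace -> Nora -> Mona -> Judy: 2 + 6 + 4 = 12
Grace -> Frank -> Alice -> Judy: 5 + 1 + 10 = 16
Shortest: 10.

10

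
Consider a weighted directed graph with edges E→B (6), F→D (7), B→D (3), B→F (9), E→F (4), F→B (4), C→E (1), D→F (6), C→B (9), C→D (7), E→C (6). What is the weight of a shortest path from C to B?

Paths from C to B:
C-E-F-B: 1 + 4 + 4 = 9
C-D-F-B: 7 + 6 + 4 = 17
C-E-B: 1 + 6 = 7
C-B: 9
Best route has total 7.

7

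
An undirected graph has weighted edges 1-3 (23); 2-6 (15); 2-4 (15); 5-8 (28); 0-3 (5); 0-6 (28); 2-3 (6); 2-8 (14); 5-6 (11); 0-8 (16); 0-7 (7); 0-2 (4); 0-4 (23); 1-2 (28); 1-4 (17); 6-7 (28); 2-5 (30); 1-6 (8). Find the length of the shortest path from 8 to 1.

37

Some routes from 8 to 1:
8 → 2 → 6 → 1: 14 + 15 + 8 = 37
8 → 2 → 3 → 1: 14 + 6 + 23 = 43
8 → 2 → 1: 14 + 28 = 42
Shortest: 37.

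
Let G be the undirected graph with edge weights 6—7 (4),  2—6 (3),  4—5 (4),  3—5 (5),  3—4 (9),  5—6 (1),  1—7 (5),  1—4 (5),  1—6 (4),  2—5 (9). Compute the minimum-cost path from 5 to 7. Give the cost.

A few of the 5→7 routes:
5-4-1-7: 4 + 5 + 5 = 14
5-6-7: 1 + 4 = 5
5-6-1-7: 1 + 4 + 5 = 10
5-4-1-6-7: 4 + 5 + 4 + 4 = 17
5-2-6-7: 9 + 3 + 4 = 16
The minimum is 5.

5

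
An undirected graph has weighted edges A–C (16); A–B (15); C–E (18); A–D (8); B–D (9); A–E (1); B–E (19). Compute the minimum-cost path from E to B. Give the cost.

16

Comparing a few candidate routes:
E - B: 19
E - C - A - B: 18 + 16 + 15 = 49
E - A - D - B: 1 + 8 + 9 = 18
E - A - B: 1 + 15 = 16
Best route has total 16.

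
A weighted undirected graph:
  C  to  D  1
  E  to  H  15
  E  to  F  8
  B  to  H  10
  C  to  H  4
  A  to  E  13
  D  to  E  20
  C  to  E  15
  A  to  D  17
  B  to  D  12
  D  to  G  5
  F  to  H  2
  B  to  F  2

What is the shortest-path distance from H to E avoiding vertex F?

15

A few of the H→E routes:
H - B - D - C - E: 10 + 12 + 1 + 15 = 38
H - C - D - A - E: 4 + 1 + 17 + 13 = 35
H - B - D - E: 10 + 12 + 20 = 42
H - E: 15
H - C - E: 4 + 15 = 19
H - C - D - E: 4 + 1 + 20 = 25
The minimum is 15.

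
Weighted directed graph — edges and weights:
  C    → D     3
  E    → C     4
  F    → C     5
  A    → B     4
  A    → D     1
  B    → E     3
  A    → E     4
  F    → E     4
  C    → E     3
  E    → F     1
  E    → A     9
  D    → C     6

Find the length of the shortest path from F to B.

17

Routes from F to B:
F→E→A→B: 4 + 9 + 4 = 17
F→C→E→A→B: 5 + 3 + 9 + 4 = 21
Shortest: 17.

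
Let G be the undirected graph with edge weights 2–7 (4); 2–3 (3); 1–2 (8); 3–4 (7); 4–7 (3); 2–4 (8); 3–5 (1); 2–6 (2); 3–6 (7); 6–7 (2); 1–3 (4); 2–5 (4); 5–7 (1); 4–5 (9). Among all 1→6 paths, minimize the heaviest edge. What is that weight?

4

Some routes from 1 to 6:
1→3→5→7→2→6: max(4, 1, 1, 4, 2) = 4
1→3→5→7→6: max(4, 1, 1, 2) = 4
1→3→5→2→7→6: max(4, 1, 4, 4, 2) = 4
1→3→2→7→6: max(4, 3, 4, 2) = 4
1→3→5→2→6: max(4, 1, 4, 2) = 4
1→3→2→5→7→6: max(4, 3, 4, 1, 2) = 4
The minimum achievable maximum is 4.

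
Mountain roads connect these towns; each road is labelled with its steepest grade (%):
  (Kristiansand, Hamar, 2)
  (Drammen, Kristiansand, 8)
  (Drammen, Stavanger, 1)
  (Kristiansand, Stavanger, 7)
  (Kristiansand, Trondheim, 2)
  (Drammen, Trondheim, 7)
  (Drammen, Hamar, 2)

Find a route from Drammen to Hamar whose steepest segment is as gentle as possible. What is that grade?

2

Routes from Drammen to Hamar:
Drammen → Trondheim → Kristiansand → Hamar: max(7, 2, 2) = 7
Drammen → Stavanger → Kristiansand → Hamar: max(1, 7, 2) = 7
Drammen → Hamar: max(2) = 2
Drammen → Kristiansand → Hamar: max(8, 2) = 8
Best route has worst link 2%.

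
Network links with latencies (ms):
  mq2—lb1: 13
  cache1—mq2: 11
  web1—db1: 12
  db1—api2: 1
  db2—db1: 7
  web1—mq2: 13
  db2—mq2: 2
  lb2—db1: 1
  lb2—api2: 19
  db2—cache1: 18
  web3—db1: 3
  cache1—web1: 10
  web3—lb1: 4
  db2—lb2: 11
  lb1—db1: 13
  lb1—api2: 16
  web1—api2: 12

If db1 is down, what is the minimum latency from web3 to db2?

19

Comparing a few candidate routes:
web3 - lb1 - mq2 - db2: 4 + 13 + 2 = 19
web3 - lb1 - api2 - web1 - mq2 - db2: 4 + 16 + 12 + 13 + 2 = 47
web3 - lb1 - mq2 - cache1 - db2: 4 + 13 + 11 + 18 = 46
Best route has total 19 ms.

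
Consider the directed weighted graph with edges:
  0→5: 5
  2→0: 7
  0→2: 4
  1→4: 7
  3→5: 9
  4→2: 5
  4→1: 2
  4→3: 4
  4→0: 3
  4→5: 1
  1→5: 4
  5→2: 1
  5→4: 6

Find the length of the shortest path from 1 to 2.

Checking several routes:
1 - 4 - 5 - 2: 7 + 1 + 1 = 9
1 - 5 - 2: 4 + 1 = 5
1 - 4 - 2: 7 + 5 = 12
Shortest: 5.

5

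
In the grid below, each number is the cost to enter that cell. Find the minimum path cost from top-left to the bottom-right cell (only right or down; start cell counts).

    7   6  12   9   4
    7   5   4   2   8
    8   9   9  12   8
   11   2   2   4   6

41

Cheapest: (0,0) → (0,1) → (1,1) → (2,1) → (3,1) → (3,2) → (3,3) → (3,4)
  7 + 6 + 5 + 9 + 2 + 2 + 4 + 6 = 41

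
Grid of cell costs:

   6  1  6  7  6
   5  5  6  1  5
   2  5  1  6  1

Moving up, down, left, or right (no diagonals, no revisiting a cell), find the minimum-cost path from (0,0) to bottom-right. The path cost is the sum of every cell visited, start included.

25

Cheapest: r0c0→r0c1→r1c1→r1c2→r1c3→r1c4→r2c4
  6 + 1 + 5 + 6 + 1 + 5 + 1 = 25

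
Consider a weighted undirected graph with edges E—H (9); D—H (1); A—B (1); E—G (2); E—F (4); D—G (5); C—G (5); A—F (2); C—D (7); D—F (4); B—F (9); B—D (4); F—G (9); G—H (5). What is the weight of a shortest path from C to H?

A few of the C→H routes:
C - G - H: 5 + 5 = 10
C - D - H: 7 + 1 = 8
C - G - D - H: 5 + 5 + 1 = 11
Shortest: 8.

8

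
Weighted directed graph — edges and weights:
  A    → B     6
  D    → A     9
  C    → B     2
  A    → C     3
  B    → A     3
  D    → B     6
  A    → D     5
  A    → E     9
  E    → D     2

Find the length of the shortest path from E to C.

14

Candidate routes:
E → D → A → C: 2 + 9 + 3 = 14
E → D → B → A → C: 2 + 6 + 3 + 3 = 14
The minimum is 14.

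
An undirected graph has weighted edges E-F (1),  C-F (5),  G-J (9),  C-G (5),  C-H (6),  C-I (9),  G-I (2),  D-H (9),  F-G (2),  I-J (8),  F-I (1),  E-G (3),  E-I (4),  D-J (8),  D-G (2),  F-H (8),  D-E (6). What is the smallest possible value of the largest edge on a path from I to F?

Some routes from I to F:
I-G-E-F: max(2, 3, 1) = 3
I-F: max(1) = 1
I-E-G-C-F: max(4, 3, 5, 5) = 5
I-E-F: max(4, 1) = 4
I-G-F: max(2, 2) = 2
I-E-G-F: max(4, 3, 2) = 4
Smallest bottleneck: 1.

1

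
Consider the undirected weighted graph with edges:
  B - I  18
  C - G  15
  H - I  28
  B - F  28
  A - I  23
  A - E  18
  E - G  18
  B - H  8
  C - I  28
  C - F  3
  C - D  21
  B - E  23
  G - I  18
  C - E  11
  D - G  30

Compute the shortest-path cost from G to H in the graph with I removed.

49

Paths from G to H avoiding I:
G-D-C-E-B-H: 30 + 21 + 11 + 23 + 8 = 93
G-E-C-F-B-H: 18 + 11 + 3 + 28 + 8 = 68
G-C-E-B-H: 15 + 11 + 23 + 8 = 57
G-E-B-H: 18 + 23 + 8 = 49
G-D-C-F-B-H: 30 + 21 + 3 + 28 + 8 = 90
G-C-F-B-H: 15 + 3 + 28 + 8 = 54
Best route has total 49.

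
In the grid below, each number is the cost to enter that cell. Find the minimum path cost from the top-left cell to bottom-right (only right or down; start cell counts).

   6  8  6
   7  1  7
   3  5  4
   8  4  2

25

Best path: r0c0 → r1c0 → r1c1 → r2c1 → r2c2 → r3c2
Cost: 6 + 7 + 1 + 5 + 4 + 2 = 25
For comparison, the top-then-right route costs 33.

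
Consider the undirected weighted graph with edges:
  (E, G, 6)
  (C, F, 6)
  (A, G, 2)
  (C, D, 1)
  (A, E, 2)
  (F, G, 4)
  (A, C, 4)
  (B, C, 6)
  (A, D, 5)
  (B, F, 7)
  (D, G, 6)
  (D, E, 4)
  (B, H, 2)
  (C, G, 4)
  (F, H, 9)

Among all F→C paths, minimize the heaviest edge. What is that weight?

Some routes from F to C:
F - G - C: max(4, 4) = 4
F - G - A - C: max(4, 2, 4) = 4
F - G - A - E - D - C: max(4, 2, 2, 4, 1) = 4
Best route has worst link 4.

4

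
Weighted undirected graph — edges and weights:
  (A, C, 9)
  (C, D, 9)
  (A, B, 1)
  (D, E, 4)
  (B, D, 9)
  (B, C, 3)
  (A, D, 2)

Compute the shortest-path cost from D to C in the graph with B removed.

9

Candidate routes:
D-C: 9
D-A-C: 2 + 9 = 11
The minimum is 9.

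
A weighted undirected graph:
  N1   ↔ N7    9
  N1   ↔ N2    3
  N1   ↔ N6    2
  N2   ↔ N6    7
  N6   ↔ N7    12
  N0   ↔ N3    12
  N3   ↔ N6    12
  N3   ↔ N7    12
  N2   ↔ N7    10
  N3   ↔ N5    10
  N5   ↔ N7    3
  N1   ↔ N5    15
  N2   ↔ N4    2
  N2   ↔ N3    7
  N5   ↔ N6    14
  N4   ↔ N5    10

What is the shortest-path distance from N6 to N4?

Some routes from N6 to N4:
N6→N3→N2→N4: 12 + 7 + 2 = 21
N6→N1→N2→N4: 2 + 3 + 2 = 7
N6→N7→N2→N4: 12 + 10 + 2 = 24
N6→N2→N4: 7 + 2 = 9
N6→N1→N7→N2→N4: 2 + 9 + 10 + 2 = 23
Shortest: 7.

7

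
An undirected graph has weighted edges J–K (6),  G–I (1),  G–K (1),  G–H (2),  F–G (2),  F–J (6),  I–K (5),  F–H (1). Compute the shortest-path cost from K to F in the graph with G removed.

12

Paths from K to F avoiding G:
K → J → F: 6 + 6 = 12
The minimum is 12.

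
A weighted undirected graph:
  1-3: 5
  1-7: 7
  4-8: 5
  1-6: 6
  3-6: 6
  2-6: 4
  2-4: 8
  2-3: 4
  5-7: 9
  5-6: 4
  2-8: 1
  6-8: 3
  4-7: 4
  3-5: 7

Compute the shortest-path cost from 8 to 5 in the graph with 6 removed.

Comparing a few candidate routes:
8 → 4 → 7 → 5: 5 + 4 + 9 = 18
8 → 2 → 4 → 7 → 5: 1 + 8 + 4 + 9 = 22
8 → 2 → 3 → 5: 1 + 4 + 7 = 12
Best route has total 12.

12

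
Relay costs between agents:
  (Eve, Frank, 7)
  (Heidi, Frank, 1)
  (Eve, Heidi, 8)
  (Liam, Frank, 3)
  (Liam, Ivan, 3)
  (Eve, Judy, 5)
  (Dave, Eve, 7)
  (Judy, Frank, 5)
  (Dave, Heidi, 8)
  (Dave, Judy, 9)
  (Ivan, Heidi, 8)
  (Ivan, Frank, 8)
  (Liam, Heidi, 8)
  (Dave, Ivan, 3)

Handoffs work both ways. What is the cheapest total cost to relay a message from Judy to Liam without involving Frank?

Comparing a few candidate routes:
Judy → Eve → Heidi → Liam: 5 + 8 + 8 = 21
Judy → Eve → Dave → Ivan → Liam: 5 + 7 + 3 + 3 = 18
Judy → Dave → Ivan → Liam: 9 + 3 + 3 = 15
The minimum is 15.

15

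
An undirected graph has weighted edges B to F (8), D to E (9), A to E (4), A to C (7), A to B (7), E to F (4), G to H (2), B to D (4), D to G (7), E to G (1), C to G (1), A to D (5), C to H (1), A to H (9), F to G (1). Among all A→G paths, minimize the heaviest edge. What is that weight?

4

A few of the A→G routes:
A → B → D → G: max(7, 4, 7) = 7
A → E → F → G: max(4, 4, 1) = 4
A → E → G: max(4, 1) = 4
Smallest bottleneck: 4.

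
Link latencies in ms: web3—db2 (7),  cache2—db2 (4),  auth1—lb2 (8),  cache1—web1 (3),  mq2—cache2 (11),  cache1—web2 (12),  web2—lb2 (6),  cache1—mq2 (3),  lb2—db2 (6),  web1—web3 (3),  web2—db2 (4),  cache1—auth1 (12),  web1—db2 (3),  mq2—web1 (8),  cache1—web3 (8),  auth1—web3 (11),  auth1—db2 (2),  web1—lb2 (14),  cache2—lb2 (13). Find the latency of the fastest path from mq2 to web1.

Checking several routes:
mq2 - web1: 8
mq2 - cache2 - db2 - web1: 11 + 4 + 3 = 18
mq2 - cache1 - auth1 - db2 - web1: 3 + 12 + 2 + 3 = 20
mq2 - cache1 - web1: 3 + 3 = 6
mq2 - cache1 - web3 - web1: 3 + 8 + 3 = 14
Best route has total 6 ms.

6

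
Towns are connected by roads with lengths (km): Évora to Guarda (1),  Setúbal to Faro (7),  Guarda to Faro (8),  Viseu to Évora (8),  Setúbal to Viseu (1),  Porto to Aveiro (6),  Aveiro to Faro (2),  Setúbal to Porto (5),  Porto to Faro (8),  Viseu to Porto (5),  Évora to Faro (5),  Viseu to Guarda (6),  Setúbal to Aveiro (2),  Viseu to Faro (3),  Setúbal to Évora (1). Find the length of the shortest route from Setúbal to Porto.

Comparing a few candidate routes:
Setúbal-Aveiro-Faro-Porto: 2 + 2 + 8 = 12
Setúbal-Viseu-Faro-Aveiro-Porto: 1 + 3 + 2 + 6 = 12
Setúbal-Porto: 5
Setúbal-Viseu-Porto: 1 + 5 = 6
Setúbal-Aveiro-Porto: 2 + 6 = 8
Setúbal-Aveiro-Faro-Viseu-Porto: 2 + 2 + 3 + 5 = 12
Best route has total 5 km.

5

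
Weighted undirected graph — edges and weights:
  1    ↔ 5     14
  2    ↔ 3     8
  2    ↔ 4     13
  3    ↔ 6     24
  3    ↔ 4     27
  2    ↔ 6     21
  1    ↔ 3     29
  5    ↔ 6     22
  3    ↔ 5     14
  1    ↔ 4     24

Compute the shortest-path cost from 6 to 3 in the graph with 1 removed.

24

A few of the 6→3 routes:
6→2→3: 21 + 8 = 29
6→3: 24
6→5→3: 22 + 14 = 36
The minimum is 24.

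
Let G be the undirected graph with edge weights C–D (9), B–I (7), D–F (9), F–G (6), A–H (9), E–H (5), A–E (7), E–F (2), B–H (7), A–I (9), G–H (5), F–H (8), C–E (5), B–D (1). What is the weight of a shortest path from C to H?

10

Checking several routes:
C → E → H: 5 + 5 = 10
C → E → F → H: 5 + 2 + 8 = 15
C → E → F → G → H: 5 + 2 + 6 + 5 = 18
C → D → B → H: 9 + 1 + 7 = 17
C → E → A → H: 5 + 7 + 9 = 21
Best route has total 10.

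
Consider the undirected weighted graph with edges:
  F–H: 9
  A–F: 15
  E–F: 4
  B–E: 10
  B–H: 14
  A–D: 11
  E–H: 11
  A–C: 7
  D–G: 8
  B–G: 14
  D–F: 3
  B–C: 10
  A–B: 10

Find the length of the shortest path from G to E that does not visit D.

24

A few of the G→E routes:
G → B → A → F → E: 14 + 10 + 15 + 4 = 43
G → B → H → F → E: 14 + 14 + 9 + 4 = 41
G → B → C → A → F → E: 14 + 10 + 7 + 15 + 4 = 50
G → B → A → F → H → E: 14 + 10 + 15 + 9 + 11 = 59
G → B → H → E: 14 + 14 + 11 = 39
G → B → E: 14 + 10 = 24
The minimum is 24.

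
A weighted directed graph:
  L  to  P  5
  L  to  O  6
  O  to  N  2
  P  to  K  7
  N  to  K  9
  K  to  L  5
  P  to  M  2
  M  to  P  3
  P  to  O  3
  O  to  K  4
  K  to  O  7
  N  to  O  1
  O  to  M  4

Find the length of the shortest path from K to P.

Routes from K to P:
K-O-M-P: 7 + 4 + 3 = 14
K-L-P: 5 + 5 = 10
K-L-O-M-P: 5 + 6 + 4 + 3 = 18
Best route has total 10.

10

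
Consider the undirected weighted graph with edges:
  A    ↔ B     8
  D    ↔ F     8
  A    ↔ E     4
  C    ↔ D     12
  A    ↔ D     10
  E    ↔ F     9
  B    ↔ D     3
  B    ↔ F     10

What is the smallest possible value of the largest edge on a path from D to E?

8

Comparing a few candidate routes:
D → B → A → E: max(3, 8, 4) = 8
D → A → B → F → E: max(10, 8, 10, 9) = 10
D → F → E: max(8, 9) = 9
D → F → B → A → E: max(8, 10, 8, 4) = 10
Best route has worst link 8.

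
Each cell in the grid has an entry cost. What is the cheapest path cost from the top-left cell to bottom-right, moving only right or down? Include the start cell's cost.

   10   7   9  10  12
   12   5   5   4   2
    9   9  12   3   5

38

Best path: (0,0) -> (0,1) -> (1,1) -> (1,2) -> (1,3) -> (1,4) -> (2,4)
Cost: 10 + 7 + 5 + 5 + 4 + 2 + 5 = 38
(Top row then right column would cost 55.)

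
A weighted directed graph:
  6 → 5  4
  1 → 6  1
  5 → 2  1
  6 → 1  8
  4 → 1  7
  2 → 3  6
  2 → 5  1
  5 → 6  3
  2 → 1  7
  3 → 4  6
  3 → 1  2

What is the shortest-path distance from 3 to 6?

3

Paths from 3 to 6:
3→1→6: 2 + 1 = 3
3→4→1→6: 6 + 7 + 1 = 14
The minimum is 3.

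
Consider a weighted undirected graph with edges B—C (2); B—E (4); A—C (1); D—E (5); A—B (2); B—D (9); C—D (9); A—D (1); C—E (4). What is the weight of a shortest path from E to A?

5

A few of the E→A routes:
E→C→B→A: 4 + 2 + 2 = 8
E→D→A: 5 + 1 = 6
E→C→A: 4 + 1 = 5
E→B→A: 4 + 2 = 6
E→B→C→A: 4 + 2 + 1 = 7
The minimum is 5.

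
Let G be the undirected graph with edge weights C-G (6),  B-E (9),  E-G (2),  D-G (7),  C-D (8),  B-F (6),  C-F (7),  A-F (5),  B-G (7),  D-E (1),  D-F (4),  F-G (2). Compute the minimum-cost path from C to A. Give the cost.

12

Some routes from C to A:
C → D → F → A: 8 + 4 + 5 = 17
C → F → A: 7 + 5 = 12
C → G → E → D → F → A: 6 + 2 + 1 + 4 + 5 = 18
C → G → F → A: 6 + 2 + 5 = 13
Shortest: 12.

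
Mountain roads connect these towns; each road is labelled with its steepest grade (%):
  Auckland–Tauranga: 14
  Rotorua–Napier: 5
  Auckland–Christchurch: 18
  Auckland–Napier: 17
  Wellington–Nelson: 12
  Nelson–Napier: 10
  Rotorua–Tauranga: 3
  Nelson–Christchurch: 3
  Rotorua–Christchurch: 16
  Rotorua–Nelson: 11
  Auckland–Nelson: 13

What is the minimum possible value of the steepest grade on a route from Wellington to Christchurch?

12

Some routes from Wellington to Christchurch:
Wellington-Nelson-Napier-Rotorua-Christchurch: max(12, 10, 5, 16) = 16
Wellington-Nelson-Rotorua-Christchurch: max(12, 11, 16) = 16
Wellington-Nelson-Christchurch: max(12, 3) = 12
Best route has worst link 12%.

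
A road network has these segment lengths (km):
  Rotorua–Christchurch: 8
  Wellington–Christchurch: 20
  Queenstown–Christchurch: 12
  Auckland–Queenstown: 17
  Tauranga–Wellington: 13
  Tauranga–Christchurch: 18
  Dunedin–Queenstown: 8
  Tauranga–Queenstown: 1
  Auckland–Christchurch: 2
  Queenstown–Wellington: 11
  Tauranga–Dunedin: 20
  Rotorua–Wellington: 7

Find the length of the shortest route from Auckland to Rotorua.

10

Comparing a few candidate routes:
Auckland-Christchurch-Queenstown-Wellington-Rotorua: 2 + 12 + 11 + 7 = 32
Auckland-Christchurch-Wellington-Rotorua: 2 + 20 + 7 = 29
Auckland-Queenstown-Wellington-Rotorua: 17 + 11 + 7 = 35
Auckland-Queenstown-Christchurch-Rotorua: 17 + 12 + 8 = 37
Auckland-Christchurch-Rotorua: 2 + 8 = 10
Auckland-Christchurch-Queenstown-Tauranga-Wellington-Rotorua: 2 + 12 + 1 + 13 + 7 = 35
Best route has total 10 km.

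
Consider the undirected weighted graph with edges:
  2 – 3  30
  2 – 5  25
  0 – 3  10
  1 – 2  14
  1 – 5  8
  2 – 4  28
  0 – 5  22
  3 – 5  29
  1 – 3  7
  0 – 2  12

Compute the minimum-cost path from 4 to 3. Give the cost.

Some routes from 4 to 3:
4→2→1→5→3: 28 + 14 + 8 + 29 = 79
4→2→5→1→3: 28 + 25 + 8 + 7 = 68
4→2→0→3: 28 + 12 + 10 = 50
4→2→3: 28 + 30 = 58
4→2→1→3: 28 + 14 + 7 = 49
4→2→0→5→1→3: 28 + 12 + 22 + 8 + 7 = 77
Best route has total 49.

49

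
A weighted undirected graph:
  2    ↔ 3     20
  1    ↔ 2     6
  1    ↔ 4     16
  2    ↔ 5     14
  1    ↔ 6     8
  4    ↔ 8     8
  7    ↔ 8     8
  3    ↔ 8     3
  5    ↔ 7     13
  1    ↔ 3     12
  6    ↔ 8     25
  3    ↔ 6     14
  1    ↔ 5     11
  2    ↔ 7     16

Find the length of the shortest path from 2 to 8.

21

Comparing a few candidate routes:
2→1→4→8: 6 + 16 + 8 = 30
2→7→8: 16 + 8 = 24
2→3→8: 20 + 3 = 23
2→1→3→8: 6 + 12 + 3 = 21
The minimum is 21.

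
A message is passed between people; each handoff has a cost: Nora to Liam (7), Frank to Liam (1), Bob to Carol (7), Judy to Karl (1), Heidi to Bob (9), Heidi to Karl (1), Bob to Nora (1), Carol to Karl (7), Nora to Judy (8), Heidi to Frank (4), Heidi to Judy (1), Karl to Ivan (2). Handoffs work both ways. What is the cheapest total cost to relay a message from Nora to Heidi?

9

A few of the Nora→Heidi routes:
Nora -> Bob -> Heidi: 1 + 9 = 10
Nora -> Judy -> Heidi: 8 + 1 = 9
Nora -> Judy -> Karl -> Heidi: 8 + 1 + 1 = 10
The minimum is 9.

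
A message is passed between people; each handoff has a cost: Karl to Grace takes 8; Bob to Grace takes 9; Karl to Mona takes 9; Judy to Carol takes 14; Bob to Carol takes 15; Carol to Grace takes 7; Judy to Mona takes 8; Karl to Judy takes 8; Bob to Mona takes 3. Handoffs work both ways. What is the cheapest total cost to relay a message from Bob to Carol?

Comparing a few candidate routes:
Bob→Mona→Karl→Grace→Carol: 3 + 9 + 8 + 7 = 27
Bob→Carol: 15
Bob→Grace→Carol: 9 + 7 = 16
Bob→Mona→Judy→Carol: 3 + 8 + 14 = 25
Bob→Mona→Judy→Karl→Grace→Carol: 3 + 8 + 8 + 8 + 7 = 34
Bob→Mona→Karl→Judy→Carol: 3 + 9 + 8 + 14 = 34
The minimum is 15.

15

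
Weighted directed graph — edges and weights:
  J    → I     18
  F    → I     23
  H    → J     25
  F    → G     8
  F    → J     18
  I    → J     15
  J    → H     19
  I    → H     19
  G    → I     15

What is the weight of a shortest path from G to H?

34

Paths from G to H:
G → I → H: 15 + 19 = 34
G → I → J → H: 15 + 15 + 19 = 49
The minimum is 34.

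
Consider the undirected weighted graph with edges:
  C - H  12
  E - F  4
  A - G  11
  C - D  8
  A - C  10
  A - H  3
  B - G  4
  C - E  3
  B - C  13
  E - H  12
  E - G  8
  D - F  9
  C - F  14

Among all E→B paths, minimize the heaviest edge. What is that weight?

Comparing a few candidate routes:
E -> C -> A -> G -> B: max(3, 10, 11, 4) = 11
E -> G -> B: max(8, 4) = 8
E -> F -> D -> C -> A -> G -> B: max(4, 9, 8, 10, 11, 4) = 11
Best route has worst link 8.

8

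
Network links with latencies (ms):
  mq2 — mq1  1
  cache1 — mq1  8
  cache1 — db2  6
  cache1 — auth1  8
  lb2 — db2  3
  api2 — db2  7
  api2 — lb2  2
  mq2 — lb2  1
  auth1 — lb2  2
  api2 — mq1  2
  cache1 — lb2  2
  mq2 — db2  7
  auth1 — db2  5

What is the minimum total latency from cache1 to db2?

5

Checking several routes:
cache1 - lb2 - mq2 - mq1 - api2 - db2: 2 + 1 + 1 + 2 + 7 = 13
cache1 - db2: 6
cache1 - lb2 - db2: 2 + 3 = 5
cache1 - lb2 - mq2 - db2: 2 + 1 + 7 = 10
cache1 - lb2 - auth1 - db2: 2 + 2 + 5 = 9
cache1 - lb2 - api2 - db2: 2 + 2 + 7 = 11
The minimum is 5 ms.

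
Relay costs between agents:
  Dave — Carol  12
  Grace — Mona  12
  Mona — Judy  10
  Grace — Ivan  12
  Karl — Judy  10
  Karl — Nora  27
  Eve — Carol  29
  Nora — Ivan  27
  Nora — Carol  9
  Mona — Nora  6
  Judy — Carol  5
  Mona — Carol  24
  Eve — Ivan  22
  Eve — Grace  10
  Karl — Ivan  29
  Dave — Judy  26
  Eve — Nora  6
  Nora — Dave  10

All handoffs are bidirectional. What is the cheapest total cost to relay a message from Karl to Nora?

A few of the Karl→Nora routes:
Karl-Judy-Carol-Nora: 10 + 5 + 9 = 24
Karl-Judy-Carol-Mona-Nora: 10 + 5 + 24 + 6 = 45
Karl-Judy-Dave-Nora: 10 + 26 + 10 = 46
Karl-Nora: 27
Karl-Judy-Mona-Nora: 10 + 10 + 6 = 26
Karl-Judy-Carol-Dave-Nora: 10 + 5 + 12 + 10 = 37
Best route has total 24.

24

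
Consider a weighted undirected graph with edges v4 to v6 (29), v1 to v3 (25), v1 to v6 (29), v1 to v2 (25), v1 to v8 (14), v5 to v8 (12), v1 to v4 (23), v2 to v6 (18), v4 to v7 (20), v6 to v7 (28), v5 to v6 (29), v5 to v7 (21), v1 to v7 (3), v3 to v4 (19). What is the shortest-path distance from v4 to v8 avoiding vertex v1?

Checking several routes:
v4 - v7 - v5 - v8: 20 + 21 + 12 = 53
v4 - v7 - v6 - v5 - v8: 20 + 28 + 29 + 12 = 89
v4 - v6 - v5 - v8: 29 + 29 + 12 = 70
The minimum is 53.

53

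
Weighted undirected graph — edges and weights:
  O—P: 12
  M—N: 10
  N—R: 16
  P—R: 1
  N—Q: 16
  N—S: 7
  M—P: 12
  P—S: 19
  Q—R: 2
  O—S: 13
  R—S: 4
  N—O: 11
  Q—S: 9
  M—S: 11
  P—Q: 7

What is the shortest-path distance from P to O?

Comparing a few candidate routes:
P→R→Q→S→O: 1 + 2 + 9 + 13 = 25
P→O: 12
P→R→S→O: 1 + 4 + 13 = 18
P→R→S→N→O: 1 + 4 + 7 + 11 = 23
The minimum is 12.

12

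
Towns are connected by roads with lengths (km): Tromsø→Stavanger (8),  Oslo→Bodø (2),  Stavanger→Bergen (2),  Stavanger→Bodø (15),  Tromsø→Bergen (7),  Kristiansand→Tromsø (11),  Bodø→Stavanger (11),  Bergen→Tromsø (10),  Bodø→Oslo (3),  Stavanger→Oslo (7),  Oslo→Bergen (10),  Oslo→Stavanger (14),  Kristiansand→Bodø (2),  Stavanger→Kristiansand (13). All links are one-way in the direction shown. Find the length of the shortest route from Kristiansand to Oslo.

5

Candidate routes:
Kristiansand-Tromsø-Stavanger-Bodø-Oslo: 11 + 8 + 15 + 3 = 37
Kristiansand-Tromsø-Stavanger-Oslo: 11 + 8 + 7 = 26
Kristiansand-Bodø-Stavanger-Oslo: 2 + 11 + 7 = 20
Kristiansand-Bodø-Oslo: 2 + 3 = 5
Shortest: 5 km.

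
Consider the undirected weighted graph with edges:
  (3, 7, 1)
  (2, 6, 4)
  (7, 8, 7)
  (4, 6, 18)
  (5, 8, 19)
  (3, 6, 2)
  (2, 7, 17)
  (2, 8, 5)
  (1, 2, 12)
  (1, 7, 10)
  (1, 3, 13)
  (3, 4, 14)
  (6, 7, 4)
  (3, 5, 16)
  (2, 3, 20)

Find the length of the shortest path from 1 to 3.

Checking several routes:
1-3: 13
1-2-6-3: 12 + 4 + 2 = 18
1-7-3: 10 + 1 = 11
1-7-6-3: 10 + 4 + 2 = 16
Shortest: 11.

11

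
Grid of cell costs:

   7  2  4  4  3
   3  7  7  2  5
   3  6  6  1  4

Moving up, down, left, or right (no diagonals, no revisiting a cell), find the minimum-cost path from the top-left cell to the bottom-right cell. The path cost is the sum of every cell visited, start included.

24

Best path: r0c0→r0c1→r0c2→r0c3→r1c3→r2c3→r2c4
Cost: 7 + 2 + 4 + 4 + 2 + 1 + 4 = 24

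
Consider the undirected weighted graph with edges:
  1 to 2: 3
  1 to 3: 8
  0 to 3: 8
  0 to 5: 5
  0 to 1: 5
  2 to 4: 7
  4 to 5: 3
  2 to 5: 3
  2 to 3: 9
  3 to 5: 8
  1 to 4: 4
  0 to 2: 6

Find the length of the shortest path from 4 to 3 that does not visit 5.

Checking several routes:
4 -> 1 -> 2 -> 3: 4 + 3 + 9 = 16
4 -> 1 -> 2 -> 0 -> 3: 4 + 3 + 6 + 8 = 21
4 -> 2 -> 1 -> 3: 7 + 3 + 8 = 18
4 -> 1 -> 3: 4 + 8 = 12
4 -> 2 -> 3: 7 + 9 = 16
4 -> 1 -> 0 -> 3: 4 + 5 + 8 = 17
Best route has total 12.

12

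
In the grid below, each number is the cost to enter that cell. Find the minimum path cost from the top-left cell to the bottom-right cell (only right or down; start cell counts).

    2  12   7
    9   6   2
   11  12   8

Path [0,0]→[1,0]→[1,1]→[1,2]→[2,2]: 2 + 9 + 6 + 2 + 8 = 27.
(Top row then right column would cost 31.)

27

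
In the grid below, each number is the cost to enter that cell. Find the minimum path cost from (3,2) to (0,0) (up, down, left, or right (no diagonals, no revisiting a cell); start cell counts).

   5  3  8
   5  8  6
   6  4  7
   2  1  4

23

Best path: [3,2] → [3,1] → [3,0] → [2,0] → [1,0] → [0,0]
Cost: 4 + 1 + 2 + 6 + 5 + 5 = 23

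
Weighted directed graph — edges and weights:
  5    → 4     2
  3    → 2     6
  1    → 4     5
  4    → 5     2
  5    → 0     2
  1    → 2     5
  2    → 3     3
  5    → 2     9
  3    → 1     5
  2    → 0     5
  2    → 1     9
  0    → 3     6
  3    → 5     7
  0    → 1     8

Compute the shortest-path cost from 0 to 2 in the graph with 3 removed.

Paths from 0 to 2 avoiding 3:
0 -> 1 -> 4 -> 5 -> 2: 8 + 5 + 2 + 9 = 24
0 -> 1 -> 2: 8 + 5 = 13
Shortest: 13.

13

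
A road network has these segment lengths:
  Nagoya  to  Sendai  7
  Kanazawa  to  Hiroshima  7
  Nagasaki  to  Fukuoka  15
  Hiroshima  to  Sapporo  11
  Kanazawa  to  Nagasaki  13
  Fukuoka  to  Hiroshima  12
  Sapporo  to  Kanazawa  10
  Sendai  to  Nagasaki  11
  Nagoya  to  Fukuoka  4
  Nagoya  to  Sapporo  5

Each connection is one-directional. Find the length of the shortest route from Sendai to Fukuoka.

Candidate routes:
Sendai→Nagasaki→Fukuoka: 11 + 15 = 26
Best route has total 26.

26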